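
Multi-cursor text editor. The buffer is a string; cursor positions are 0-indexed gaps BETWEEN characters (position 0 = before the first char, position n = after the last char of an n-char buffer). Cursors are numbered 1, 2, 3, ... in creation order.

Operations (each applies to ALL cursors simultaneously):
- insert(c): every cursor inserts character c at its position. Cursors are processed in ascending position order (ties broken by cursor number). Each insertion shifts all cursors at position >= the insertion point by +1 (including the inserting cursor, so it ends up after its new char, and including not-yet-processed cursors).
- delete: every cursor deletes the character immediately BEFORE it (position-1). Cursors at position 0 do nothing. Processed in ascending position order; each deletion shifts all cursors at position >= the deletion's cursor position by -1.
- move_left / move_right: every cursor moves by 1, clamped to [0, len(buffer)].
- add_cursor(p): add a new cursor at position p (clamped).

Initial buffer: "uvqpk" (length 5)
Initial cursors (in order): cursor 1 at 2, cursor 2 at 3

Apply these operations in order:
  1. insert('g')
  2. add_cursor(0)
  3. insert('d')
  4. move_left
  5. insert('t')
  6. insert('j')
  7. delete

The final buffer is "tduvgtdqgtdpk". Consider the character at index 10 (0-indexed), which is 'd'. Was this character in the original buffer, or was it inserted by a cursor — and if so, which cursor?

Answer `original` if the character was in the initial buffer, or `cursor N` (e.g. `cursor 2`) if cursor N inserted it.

Answer: cursor 2

Derivation:
After op 1 (insert('g')): buffer="uvgqgpk" (len 7), cursors c1@3 c2@5, authorship ..1.2..
After op 2 (add_cursor(0)): buffer="uvgqgpk" (len 7), cursors c3@0 c1@3 c2@5, authorship ..1.2..
After op 3 (insert('d')): buffer="duvgdqgdpk" (len 10), cursors c3@1 c1@5 c2@8, authorship 3..11.22..
After op 4 (move_left): buffer="duvgdqgdpk" (len 10), cursors c3@0 c1@4 c2@7, authorship 3..11.22..
After op 5 (insert('t')): buffer="tduvgtdqgtdpk" (len 13), cursors c3@1 c1@6 c2@10, authorship 33..111.222..
After op 6 (insert('j')): buffer="tjduvgtjdqgtjdpk" (len 16), cursors c3@2 c1@8 c2@13, authorship 333..1111.2222..
After op 7 (delete): buffer="tduvgtdqgtdpk" (len 13), cursors c3@1 c1@6 c2@10, authorship 33..111.222..
Authorship (.=original, N=cursor N): 3 3 . . 1 1 1 . 2 2 2 . .
Index 10: author = 2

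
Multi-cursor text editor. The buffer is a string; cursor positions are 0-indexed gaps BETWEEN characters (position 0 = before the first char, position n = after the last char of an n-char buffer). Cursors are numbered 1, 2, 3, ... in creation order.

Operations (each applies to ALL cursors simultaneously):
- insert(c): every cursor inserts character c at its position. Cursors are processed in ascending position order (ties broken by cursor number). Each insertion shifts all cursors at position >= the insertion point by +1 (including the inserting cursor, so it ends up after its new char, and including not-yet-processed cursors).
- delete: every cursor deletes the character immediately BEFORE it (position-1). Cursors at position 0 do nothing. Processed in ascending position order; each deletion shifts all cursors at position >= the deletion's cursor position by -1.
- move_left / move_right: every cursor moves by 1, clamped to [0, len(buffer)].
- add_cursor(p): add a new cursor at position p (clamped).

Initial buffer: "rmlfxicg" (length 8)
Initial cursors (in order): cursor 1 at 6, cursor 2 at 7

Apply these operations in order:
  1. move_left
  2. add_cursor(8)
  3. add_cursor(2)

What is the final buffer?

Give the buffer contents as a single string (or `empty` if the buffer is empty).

Answer: rmlfxicg

Derivation:
After op 1 (move_left): buffer="rmlfxicg" (len 8), cursors c1@5 c2@6, authorship ........
After op 2 (add_cursor(8)): buffer="rmlfxicg" (len 8), cursors c1@5 c2@6 c3@8, authorship ........
After op 3 (add_cursor(2)): buffer="rmlfxicg" (len 8), cursors c4@2 c1@5 c2@6 c3@8, authorship ........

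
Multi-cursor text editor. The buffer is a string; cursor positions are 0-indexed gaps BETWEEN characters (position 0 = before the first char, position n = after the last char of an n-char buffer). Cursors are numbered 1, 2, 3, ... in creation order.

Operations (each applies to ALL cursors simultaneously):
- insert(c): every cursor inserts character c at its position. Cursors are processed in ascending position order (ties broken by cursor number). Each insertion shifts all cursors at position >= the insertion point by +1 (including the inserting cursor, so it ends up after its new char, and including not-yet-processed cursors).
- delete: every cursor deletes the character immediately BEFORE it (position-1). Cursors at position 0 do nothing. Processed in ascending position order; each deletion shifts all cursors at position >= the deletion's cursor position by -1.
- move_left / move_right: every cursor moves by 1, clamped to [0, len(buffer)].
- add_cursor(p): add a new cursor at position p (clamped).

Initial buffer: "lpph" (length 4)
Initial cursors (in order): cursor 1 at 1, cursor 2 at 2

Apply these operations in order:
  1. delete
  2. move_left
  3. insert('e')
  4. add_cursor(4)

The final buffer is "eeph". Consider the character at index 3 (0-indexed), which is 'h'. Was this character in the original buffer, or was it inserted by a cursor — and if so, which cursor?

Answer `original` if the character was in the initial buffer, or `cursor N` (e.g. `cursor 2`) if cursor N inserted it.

Answer: original

Derivation:
After op 1 (delete): buffer="ph" (len 2), cursors c1@0 c2@0, authorship ..
After op 2 (move_left): buffer="ph" (len 2), cursors c1@0 c2@0, authorship ..
After op 3 (insert('e')): buffer="eeph" (len 4), cursors c1@2 c2@2, authorship 12..
After op 4 (add_cursor(4)): buffer="eeph" (len 4), cursors c1@2 c2@2 c3@4, authorship 12..
Authorship (.=original, N=cursor N): 1 2 . .
Index 3: author = original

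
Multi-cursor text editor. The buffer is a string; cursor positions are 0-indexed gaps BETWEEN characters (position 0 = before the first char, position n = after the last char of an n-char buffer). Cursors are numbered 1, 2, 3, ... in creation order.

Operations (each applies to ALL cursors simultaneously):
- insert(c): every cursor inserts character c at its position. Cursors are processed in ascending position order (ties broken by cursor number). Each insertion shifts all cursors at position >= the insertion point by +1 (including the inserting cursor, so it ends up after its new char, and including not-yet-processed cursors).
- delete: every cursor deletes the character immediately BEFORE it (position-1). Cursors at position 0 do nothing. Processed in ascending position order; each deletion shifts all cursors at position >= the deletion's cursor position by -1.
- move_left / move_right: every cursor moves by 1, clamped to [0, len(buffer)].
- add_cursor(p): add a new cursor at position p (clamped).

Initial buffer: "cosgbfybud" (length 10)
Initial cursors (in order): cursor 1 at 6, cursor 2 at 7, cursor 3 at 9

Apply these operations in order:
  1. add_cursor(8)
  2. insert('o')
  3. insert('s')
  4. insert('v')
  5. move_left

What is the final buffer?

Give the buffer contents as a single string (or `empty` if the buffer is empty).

Answer: cosgbfosvyosvbosvuosvd

Derivation:
After op 1 (add_cursor(8)): buffer="cosgbfybud" (len 10), cursors c1@6 c2@7 c4@8 c3@9, authorship ..........
After op 2 (insert('o')): buffer="cosgbfoyobouod" (len 14), cursors c1@7 c2@9 c4@11 c3@13, authorship ......1.2.4.3.
After op 3 (insert('s')): buffer="cosgbfosyosbosuosd" (len 18), cursors c1@8 c2@11 c4@14 c3@17, authorship ......11.22.44.33.
After op 4 (insert('v')): buffer="cosgbfosvyosvbosvuosvd" (len 22), cursors c1@9 c2@13 c4@17 c3@21, authorship ......111.222.444.333.
After op 5 (move_left): buffer="cosgbfosvyosvbosvuosvd" (len 22), cursors c1@8 c2@12 c4@16 c3@20, authorship ......111.222.444.333.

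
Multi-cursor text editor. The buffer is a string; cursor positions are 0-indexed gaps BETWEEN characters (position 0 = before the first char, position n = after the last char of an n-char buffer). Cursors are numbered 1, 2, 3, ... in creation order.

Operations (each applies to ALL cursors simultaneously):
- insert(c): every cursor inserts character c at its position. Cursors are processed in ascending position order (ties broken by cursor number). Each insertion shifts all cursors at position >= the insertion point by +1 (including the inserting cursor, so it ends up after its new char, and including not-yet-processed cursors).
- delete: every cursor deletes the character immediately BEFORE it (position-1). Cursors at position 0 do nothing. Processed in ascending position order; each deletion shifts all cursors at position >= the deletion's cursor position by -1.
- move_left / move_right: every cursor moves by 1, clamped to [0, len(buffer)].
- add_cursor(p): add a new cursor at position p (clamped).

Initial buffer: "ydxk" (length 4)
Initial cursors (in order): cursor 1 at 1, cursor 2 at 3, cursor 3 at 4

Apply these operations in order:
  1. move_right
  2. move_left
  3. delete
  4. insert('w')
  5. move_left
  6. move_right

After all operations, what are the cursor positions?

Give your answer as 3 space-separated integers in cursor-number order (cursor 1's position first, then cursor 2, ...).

After op 1 (move_right): buffer="ydxk" (len 4), cursors c1@2 c2@4 c3@4, authorship ....
After op 2 (move_left): buffer="ydxk" (len 4), cursors c1@1 c2@3 c3@3, authorship ....
After op 3 (delete): buffer="k" (len 1), cursors c1@0 c2@0 c3@0, authorship .
After op 4 (insert('w')): buffer="wwwk" (len 4), cursors c1@3 c2@3 c3@3, authorship 123.
After op 5 (move_left): buffer="wwwk" (len 4), cursors c1@2 c2@2 c3@2, authorship 123.
After op 6 (move_right): buffer="wwwk" (len 4), cursors c1@3 c2@3 c3@3, authorship 123.

Answer: 3 3 3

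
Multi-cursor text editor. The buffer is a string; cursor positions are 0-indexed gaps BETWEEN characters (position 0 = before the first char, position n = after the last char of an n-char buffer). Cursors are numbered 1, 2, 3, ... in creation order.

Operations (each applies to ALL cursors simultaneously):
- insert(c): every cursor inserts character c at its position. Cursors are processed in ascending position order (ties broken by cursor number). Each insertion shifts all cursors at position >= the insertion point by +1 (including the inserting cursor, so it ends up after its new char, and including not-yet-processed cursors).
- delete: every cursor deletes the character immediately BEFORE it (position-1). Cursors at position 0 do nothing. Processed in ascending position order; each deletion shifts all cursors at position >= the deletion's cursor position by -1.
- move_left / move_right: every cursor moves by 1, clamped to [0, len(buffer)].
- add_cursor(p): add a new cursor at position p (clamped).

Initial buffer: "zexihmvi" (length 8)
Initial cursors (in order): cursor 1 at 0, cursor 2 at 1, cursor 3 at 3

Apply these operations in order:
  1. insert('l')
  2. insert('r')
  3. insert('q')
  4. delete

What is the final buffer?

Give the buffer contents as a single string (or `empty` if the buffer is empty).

After op 1 (insert('l')): buffer="lzlexlihmvi" (len 11), cursors c1@1 c2@3 c3@6, authorship 1.2..3.....
After op 2 (insert('r')): buffer="lrzlrexlrihmvi" (len 14), cursors c1@2 c2@5 c3@9, authorship 11.22..33.....
After op 3 (insert('q')): buffer="lrqzlrqexlrqihmvi" (len 17), cursors c1@3 c2@7 c3@12, authorship 111.222..333.....
After op 4 (delete): buffer="lrzlrexlrihmvi" (len 14), cursors c1@2 c2@5 c3@9, authorship 11.22..33.....

Answer: lrzlrexlrihmvi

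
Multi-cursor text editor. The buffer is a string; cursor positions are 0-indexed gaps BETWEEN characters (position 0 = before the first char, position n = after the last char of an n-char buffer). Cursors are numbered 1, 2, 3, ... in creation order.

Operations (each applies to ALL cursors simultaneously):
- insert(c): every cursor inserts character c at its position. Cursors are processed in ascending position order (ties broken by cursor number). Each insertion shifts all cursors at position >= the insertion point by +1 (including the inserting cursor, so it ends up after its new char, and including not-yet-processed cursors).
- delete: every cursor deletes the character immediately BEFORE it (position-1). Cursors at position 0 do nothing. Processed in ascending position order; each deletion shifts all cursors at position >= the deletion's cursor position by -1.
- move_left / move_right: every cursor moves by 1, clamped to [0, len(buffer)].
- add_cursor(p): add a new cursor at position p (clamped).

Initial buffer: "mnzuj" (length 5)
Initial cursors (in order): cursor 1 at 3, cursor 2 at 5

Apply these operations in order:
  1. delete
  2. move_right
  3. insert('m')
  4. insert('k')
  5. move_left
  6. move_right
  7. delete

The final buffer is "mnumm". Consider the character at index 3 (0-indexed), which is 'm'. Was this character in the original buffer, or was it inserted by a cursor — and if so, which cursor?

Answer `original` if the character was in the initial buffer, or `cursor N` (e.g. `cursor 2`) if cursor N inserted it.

After op 1 (delete): buffer="mnu" (len 3), cursors c1@2 c2@3, authorship ...
After op 2 (move_right): buffer="mnu" (len 3), cursors c1@3 c2@3, authorship ...
After op 3 (insert('m')): buffer="mnumm" (len 5), cursors c1@5 c2@5, authorship ...12
After op 4 (insert('k')): buffer="mnummkk" (len 7), cursors c1@7 c2@7, authorship ...1212
After op 5 (move_left): buffer="mnummkk" (len 7), cursors c1@6 c2@6, authorship ...1212
After op 6 (move_right): buffer="mnummkk" (len 7), cursors c1@7 c2@7, authorship ...1212
After op 7 (delete): buffer="mnumm" (len 5), cursors c1@5 c2@5, authorship ...12
Authorship (.=original, N=cursor N): . . . 1 2
Index 3: author = 1

Answer: cursor 1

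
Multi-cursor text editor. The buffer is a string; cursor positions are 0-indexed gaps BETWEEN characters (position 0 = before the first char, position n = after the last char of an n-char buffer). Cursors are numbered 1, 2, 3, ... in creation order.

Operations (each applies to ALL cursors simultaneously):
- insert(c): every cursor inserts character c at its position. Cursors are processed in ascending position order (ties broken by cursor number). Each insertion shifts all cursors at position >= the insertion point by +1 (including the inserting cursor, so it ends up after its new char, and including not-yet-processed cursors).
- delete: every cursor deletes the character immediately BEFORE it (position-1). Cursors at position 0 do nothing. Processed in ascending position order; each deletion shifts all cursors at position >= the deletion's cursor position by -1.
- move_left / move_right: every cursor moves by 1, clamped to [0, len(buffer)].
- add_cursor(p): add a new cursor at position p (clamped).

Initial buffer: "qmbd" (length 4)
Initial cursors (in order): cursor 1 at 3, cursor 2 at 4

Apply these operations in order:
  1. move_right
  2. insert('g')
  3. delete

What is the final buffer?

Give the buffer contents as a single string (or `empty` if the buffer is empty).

After op 1 (move_right): buffer="qmbd" (len 4), cursors c1@4 c2@4, authorship ....
After op 2 (insert('g')): buffer="qmbdgg" (len 6), cursors c1@6 c2@6, authorship ....12
After op 3 (delete): buffer="qmbd" (len 4), cursors c1@4 c2@4, authorship ....

Answer: qmbd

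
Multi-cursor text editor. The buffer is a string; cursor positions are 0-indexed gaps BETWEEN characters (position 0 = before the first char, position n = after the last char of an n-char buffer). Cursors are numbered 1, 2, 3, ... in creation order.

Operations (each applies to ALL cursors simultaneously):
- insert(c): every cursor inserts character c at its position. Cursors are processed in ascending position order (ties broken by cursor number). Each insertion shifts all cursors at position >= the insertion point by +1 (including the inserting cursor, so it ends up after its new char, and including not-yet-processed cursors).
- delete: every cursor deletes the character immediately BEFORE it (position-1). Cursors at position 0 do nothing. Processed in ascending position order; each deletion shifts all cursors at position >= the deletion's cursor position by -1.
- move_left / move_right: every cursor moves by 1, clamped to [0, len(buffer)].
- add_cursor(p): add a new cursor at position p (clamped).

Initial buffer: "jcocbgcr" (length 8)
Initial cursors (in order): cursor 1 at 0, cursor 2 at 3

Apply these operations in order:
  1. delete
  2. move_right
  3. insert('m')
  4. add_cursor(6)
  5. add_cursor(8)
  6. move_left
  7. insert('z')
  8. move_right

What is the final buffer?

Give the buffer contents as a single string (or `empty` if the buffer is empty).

Answer: jzmcczmzbgzcr

Derivation:
After op 1 (delete): buffer="jccbgcr" (len 7), cursors c1@0 c2@2, authorship .......
After op 2 (move_right): buffer="jccbgcr" (len 7), cursors c1@1 c2@3, authorship .......
After op 3 (insert('m')): buffer="jmccmbgcr" (len 9), cursors c1@2 c2@5, authorship .1..2....
After op 4 (add_cursor(6)): buffer="jmccmbgcr" (len 9), cursors c1@2 c2@5 c3@6, authorship .1..2....
After op 5 (add_cursor(8)): buffer="jmccmbgcr" (len 9), cursors c1@2 c2@5 c3@6 c4@8, authorship .1..2....
After op 6 (move_left): buffer="jmccmbgcr" (len 9), cursors c1@1 c2@4 c3@5 c4@7, authorship .1..2....
After op 7 (insert('z')): buffer="jzmcczmzbgzcr" (len 13), cursors c1@2 c2@6 c3@8 c4@11, authorship .11..223..4..
After op 8 (move_right): buffer="jzmcczmzbgzcr" (len 13), cursors c1@3 c2@7 c3@9 c4@12, authorship .11..223..4..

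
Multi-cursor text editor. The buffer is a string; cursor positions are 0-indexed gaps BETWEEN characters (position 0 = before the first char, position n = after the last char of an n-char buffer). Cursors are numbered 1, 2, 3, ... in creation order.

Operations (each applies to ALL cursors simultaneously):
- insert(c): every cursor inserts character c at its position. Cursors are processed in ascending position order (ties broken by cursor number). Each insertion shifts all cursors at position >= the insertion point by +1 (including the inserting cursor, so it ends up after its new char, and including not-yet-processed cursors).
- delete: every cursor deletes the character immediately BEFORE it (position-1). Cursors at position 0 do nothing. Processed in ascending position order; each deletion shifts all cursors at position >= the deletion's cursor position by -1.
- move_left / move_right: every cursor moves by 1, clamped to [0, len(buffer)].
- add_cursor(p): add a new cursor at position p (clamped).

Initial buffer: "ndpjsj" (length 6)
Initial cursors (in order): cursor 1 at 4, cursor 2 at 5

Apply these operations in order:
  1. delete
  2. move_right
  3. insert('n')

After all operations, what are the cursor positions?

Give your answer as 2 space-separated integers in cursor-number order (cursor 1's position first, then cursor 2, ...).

Answer: 6 6

Derivation:
After op 1 (delete): buffer="ndpj" (len 4), cursors c1@3 c2@3, authorship ....
After op 2 (move_right): buffer="ndpj" (len 4), cursors c1@4 c2@4, authorship ....
After op 3 (insert('n')): buffer="ndpjnn" (len 6), cursors c1@6 c2@6, authorship ....12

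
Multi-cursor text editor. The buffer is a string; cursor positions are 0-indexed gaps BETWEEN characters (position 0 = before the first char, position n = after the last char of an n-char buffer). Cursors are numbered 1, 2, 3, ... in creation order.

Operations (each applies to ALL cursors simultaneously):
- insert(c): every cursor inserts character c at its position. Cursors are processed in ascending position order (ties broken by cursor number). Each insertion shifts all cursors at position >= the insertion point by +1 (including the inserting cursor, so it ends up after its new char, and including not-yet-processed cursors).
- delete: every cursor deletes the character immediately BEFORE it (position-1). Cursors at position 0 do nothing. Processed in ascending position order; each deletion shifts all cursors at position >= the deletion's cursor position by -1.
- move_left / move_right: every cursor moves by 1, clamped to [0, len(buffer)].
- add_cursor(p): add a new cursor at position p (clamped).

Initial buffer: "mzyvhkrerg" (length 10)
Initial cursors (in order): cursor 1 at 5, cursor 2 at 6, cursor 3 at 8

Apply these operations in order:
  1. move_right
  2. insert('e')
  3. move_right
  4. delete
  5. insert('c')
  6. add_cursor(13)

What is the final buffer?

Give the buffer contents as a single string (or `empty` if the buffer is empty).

After op 1 (move_right): buffer="mzyvhkrerg" (len 10), cursors c1@6 c2@7 c3@9, authorship ..........
After op 2 (insert('e')): buffer="mzyvhkereereg" (len 13), cursors c1@7 c2@9 c3@12, authorship ......1.2..3.
After op 3 (move_right): buffer="mzyvhkereereg" (len 13), cursors c1@8 c2@10 c3@13, authorship ......1.2..3.
After op 4 (delete): buffer="mzyvhkeere" (len 10), cursors c1@7 c2@8 c3@10, authorship ......12.3
After op 5 (insert('c')): buffer="mzyvhkececrec" (len 13), cursors c1@8 c2@10 c3@13, authorship ......1122.33
After op 6 (add_cursor(13)): buffer="mzyvhkececrec" (len 13), cursors c1@8 c2@10 c3@13 c4@13, authorship ......1122.33

Answer: mzyvhkececrec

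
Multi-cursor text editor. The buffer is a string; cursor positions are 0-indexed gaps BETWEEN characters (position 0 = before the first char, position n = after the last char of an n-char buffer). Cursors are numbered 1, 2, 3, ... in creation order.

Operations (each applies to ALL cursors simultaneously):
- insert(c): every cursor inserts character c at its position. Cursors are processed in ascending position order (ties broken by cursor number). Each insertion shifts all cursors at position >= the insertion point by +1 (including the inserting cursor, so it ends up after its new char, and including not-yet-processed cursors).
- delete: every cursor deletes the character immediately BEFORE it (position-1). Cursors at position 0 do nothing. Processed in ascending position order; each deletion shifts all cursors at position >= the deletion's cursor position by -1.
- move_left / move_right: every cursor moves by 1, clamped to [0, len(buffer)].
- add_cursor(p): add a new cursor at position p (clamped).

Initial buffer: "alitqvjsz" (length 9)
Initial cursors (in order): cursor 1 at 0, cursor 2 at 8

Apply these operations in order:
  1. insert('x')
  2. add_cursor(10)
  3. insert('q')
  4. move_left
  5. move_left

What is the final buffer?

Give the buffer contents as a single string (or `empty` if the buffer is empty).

Answer: xqalitqvjsxqqz

Derivation:
After op 1 (insert('x')): buffer="xalitqvjsxz" (len 11), cursors c1@1 c2@10, authorship 1........2.
After op 2 (add_cursor(10)): buffer="xalitqvjsxz" (len 11), cursors c1@1 c2@10 c3@10, authorship 1........2.
After op 3 (insert('q')): buffer="xqalitqvjsxqqz" (len 14), cursors c1@2 c2@13 c3@13, authorship 11........223.
After op 4 (move_left): buffer="xqalitqvjsxqqz" (len 14), cursors c1@1 c2@12 c3@12, authorship 11........223.
After op 5 (move_left): buffer="xqalitqvjsxqqz" (len 14), cursors c1@0 c2@11 c3@11, authorship 11........223.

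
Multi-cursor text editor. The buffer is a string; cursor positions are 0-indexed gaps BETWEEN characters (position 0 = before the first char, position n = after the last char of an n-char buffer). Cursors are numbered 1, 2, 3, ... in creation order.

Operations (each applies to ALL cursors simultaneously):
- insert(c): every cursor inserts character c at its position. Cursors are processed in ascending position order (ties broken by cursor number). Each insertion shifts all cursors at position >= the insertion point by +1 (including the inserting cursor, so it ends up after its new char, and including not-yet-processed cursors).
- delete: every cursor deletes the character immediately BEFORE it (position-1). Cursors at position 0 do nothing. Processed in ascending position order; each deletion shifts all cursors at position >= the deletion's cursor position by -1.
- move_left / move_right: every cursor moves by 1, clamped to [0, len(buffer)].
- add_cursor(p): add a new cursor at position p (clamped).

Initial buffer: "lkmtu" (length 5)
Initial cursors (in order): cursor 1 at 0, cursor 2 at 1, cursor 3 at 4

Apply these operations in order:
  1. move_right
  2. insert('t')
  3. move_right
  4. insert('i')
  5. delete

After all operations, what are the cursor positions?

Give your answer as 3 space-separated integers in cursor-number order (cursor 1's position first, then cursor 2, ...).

After op 1 (move_right): buffer="lkmtu" (len 5), cursors c1@1 c2@2 c3@5, authorship .....
After op 2 (insert('t')): buffer="ltktmtut" (len 8), cursors c1@2 c2@4 c3@8, authorship .1.2...3
After op 3 (move_right): buffer="ltktmtut" (len 8), cursors c1@3 c2@5 c3@8, authorship .1.2...3
After op 4 (insert('i')): buffer="ltkitmituti" (len 11), cursors c1@4 c2@7 c3@11, authorship .1.12.2..33
After op 5 (delete): buffer="ltktmtut" (len 8), cursors c1@3 c2@5 c3@8, authorship .1.2...3

Answer: 3 5 8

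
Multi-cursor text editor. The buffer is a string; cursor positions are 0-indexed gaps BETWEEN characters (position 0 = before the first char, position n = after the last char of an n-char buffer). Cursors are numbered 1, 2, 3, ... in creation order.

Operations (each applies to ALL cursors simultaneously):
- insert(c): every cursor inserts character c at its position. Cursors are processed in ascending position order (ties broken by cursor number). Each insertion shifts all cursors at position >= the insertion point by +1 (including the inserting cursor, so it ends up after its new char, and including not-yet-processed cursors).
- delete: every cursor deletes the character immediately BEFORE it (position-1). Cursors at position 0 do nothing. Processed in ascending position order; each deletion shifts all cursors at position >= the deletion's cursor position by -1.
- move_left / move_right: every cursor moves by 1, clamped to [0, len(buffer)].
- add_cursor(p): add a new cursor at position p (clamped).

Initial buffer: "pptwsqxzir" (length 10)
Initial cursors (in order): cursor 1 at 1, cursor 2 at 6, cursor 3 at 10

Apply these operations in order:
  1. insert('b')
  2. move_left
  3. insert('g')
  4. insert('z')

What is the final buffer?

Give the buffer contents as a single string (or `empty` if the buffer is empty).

Answer: pgzbptwsqgzbxzirgzb

Derivation:
After op 1 (insert('b')): buffer="pbptwsqbxzirb" (len 13), cursors c1@2 c2@8 c3@13, authorship .1.....2....3
After op 2 (move_left): buffer="pbptwsqbxzirb" (len 13), cursors c1@1 c2@7 c3@12, authorship .1.....2....3
After op 3 (insert('g')): buffer="pgbptwsqgbxzirgb" (len 16), cursors c1@2 c2@9 c3@15, authorship .11.....22....33
After op 4 (insert('z')): buffer="pgzbptwsqgzbxzirgzb" (len 19), cursors c1@3 c2@11 c3@18, authorship .111.....222....333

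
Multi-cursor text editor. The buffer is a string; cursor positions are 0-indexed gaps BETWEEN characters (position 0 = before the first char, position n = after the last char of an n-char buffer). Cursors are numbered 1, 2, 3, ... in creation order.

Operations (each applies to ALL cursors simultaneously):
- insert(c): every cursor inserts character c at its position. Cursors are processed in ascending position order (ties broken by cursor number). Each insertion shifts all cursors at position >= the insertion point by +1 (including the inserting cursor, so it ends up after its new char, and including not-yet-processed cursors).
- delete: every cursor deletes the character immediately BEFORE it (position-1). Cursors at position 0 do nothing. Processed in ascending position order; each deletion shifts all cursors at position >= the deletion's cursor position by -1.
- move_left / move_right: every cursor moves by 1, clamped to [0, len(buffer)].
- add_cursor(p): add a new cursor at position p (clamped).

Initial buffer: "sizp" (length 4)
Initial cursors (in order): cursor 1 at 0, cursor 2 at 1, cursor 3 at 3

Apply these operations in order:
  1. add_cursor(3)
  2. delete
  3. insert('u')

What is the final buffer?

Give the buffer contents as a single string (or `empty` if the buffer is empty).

Answer: uuuup

Derivation:
After op 1 (add_cursor(3)): buffer="sizp" (len 4), cursors c1@0 c2@1 c3@3 c4@3, authorship ....
After op 2 (delete): buffer="p" (len 1), cursors c1@0 c2@0 c3@0 c4@0, authorship .
After op 3 (insert('u')): buffer="uuuup" (len 5), cursors c1@4 c2@4 c3@4 c4@4, authorship 1234.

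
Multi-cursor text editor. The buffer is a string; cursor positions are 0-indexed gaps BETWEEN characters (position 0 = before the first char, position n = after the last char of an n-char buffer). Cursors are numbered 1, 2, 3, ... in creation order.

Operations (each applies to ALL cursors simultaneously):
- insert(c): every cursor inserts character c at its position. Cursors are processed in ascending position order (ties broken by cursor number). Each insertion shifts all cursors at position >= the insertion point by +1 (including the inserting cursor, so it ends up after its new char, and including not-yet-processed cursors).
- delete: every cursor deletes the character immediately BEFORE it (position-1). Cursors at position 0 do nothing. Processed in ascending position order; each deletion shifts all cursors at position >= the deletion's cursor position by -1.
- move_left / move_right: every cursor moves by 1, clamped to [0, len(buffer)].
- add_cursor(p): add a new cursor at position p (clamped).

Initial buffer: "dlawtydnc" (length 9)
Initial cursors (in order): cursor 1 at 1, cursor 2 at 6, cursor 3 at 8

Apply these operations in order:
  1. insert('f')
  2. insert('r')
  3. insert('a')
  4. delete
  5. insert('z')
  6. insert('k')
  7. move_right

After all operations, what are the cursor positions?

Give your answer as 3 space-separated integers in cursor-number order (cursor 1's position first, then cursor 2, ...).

After op 1 (insert('f')): buffer="dflawtyfdnfc" (len 12), cursors c1@2 c2@8 c3@11, authorship .1.....2..3.
After op 2 (insert('r')): buffer="dfrlawtyfrdnfrc" (len 15), cursors c1@3 c2@10 c3@14, authorship .11.....22..33.
After op 3 (insert('a')): buffer="dfralawtyfradnfrac" (len 18), cursors c1@4 c2@12 c3@17, authorship .111.....222..333.
After op 4 (delete): buffer="dfrlawtyfrdnfrc" (len 15), cursors c1@3 c2@10 c3@14, authorship .11.....22..33.
After op 5 (insert('z')): buffer="dfrzlawtyfrzdnfrzc" (len 18), cursors c1@4 c2@12 c3@17, authorship .111.....222..333.
After op 6 (insert('k')): buffer="dfrzklawtyfrzkdnfrzkc" (len 21), cursors c1@5 c2@14 c3@20, authorship .1111.....2222..3333.
After op 7 (move_right): buffer="dfrzklawtyfrzkdnfrzkc" (len 21), cursors c1@6 c2@15 c3@21, authorship .1111.....2222..3333.

Answer: 6 15 21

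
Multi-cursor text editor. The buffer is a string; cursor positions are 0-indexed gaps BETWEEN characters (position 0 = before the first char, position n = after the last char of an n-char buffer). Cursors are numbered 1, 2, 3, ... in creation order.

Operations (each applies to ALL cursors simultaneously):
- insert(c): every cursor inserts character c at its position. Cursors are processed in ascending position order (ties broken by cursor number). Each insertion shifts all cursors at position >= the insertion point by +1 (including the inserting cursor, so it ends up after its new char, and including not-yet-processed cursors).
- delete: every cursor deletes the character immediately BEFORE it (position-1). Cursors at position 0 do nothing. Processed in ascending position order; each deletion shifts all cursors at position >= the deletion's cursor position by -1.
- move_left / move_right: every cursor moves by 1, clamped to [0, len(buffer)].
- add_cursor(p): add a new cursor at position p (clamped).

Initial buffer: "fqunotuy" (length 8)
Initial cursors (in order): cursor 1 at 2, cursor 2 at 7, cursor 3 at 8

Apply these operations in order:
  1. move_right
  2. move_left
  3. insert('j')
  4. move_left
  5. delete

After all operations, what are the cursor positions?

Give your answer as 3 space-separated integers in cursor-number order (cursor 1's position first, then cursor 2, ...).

After op 1 (move_right): buffer="fqunotuy" (len 8), cursors c1@3 c2@8 c3@8, authorship ........
After op 2 (move_left): buffer="fqunotuy" (len 8), cursors c1@2 c2@7 c3@7, authorship ........
After op 3 (insert('j')): buffer="fqjunotujjy" (len 11), cursors c1@3 c2@10 c3@10, authorship ..1.....23.
After op 4 (move_left): buffer="fqjunotujjy" (len 11), cursors c1@2 c2@9 c3@9, authorship ..1.....23.
After op 5 (delete): buffer="fjunotjy" (len 8), cursors c1@1 c2@6 c3@6, authorship .1....3.

Answer: 1 6 6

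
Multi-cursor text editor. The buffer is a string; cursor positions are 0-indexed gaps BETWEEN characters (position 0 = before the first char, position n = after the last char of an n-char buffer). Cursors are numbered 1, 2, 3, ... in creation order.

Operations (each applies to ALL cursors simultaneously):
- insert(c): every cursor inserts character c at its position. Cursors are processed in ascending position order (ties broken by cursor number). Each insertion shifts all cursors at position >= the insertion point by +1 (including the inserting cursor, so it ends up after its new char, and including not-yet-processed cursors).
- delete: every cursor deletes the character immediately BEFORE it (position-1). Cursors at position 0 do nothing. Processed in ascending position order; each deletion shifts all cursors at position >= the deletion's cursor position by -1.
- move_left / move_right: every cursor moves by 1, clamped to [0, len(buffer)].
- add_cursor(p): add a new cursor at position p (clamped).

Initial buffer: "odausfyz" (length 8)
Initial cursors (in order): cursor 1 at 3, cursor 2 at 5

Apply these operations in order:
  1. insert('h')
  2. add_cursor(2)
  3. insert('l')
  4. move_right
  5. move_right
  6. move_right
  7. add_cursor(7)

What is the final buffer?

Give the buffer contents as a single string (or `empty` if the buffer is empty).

After op 1 (insert('h')): buffer="odahushfyz" (len 10), cursors c1@4 c2@7, authorship ...1..2...
After op 2 (add_cursor(2)): buffer="odahushfyz" (len 10), cursors c3@2 c1@4 c2@7, authorship ...1..2...
After op 3 (insert('l')): buffer="odlahlushlfyz" (len 13), cursors c3@3 c1@6 c2@10, authorship ..3.11..22...
After op 4 (move_right): buffer="odlahlushlfyz" (len 13), cursors c3@4 c1@7 c2@11, authorship ..3.11..22...
After op 5 (move_right): buffer="odlahlushlfyz" (len 13), cursors c3@5 c1@8 c2@12, authorship ..3.11..22...
After op 6 (move_right): buffer="odlahlushlfyz" (len 13), cursors c3@6 c1@9 c2@13, authorship ..3.11..22...
After op 7 (add_cursor(7)): buffer="odlahlushlfyz" (len 13), cursors c3@6 c4@7 c1@9 c2@13, authorship ..3.11..22...

Answer: odlahlushlfyz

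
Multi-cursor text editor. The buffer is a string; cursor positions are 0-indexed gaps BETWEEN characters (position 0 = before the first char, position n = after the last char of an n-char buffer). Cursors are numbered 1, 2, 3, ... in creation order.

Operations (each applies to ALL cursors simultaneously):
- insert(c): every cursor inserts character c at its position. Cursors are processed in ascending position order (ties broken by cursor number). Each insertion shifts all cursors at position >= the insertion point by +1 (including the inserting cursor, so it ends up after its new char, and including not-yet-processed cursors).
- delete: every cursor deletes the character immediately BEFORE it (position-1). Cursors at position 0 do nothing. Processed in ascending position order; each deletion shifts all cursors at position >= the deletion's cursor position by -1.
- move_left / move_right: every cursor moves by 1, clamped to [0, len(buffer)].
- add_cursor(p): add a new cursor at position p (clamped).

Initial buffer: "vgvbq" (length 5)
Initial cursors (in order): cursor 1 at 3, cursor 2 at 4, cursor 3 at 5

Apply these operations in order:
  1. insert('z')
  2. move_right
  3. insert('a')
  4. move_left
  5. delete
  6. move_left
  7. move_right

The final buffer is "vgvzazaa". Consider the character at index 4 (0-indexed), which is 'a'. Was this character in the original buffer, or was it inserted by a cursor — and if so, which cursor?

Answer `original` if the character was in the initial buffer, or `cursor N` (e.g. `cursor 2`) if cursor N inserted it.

Answer: cursor 1

Derivation:
After op 1 (insert('z')): buffer="vgvzbzqz" (len 8), cursors c1@4 c2@6 c3@8, authorship ...1.2.3
After op 2 (move_right): buffer="vgvzbzqz" (len 8), cursors c1@5 c2@7 c3@8, authorship ...1.2.3
After op 3 (insert('a')): buffer="vgvzbazqaza" (len 11), cursors c1@6 c2@9 c3@11, authorship ...1.12.233
After op 4 (move_left): buffer="vgvzbazqaza" (len 11), cursors c1@5 c2@8 c3@10, authorship ...1.12.233
After op 5 (delete): buffer="vgvzazaa" (len 8), cursors c1@4 c2@6 c3@7, authorship ...11223
After op 6 (move_left): buffer="vgvzazaa" (len 8), cursors c1@3 c2@5 c3@6, authorship ...11223
After op 7 (move_right): buffer="vgvzazaa" (len 8), cursors c1@4 c2@6 c3@7, authorship ...11223
Authorship (.=original, N=cursor N): . . . 1 1 2 2 3
Index 4: author = 1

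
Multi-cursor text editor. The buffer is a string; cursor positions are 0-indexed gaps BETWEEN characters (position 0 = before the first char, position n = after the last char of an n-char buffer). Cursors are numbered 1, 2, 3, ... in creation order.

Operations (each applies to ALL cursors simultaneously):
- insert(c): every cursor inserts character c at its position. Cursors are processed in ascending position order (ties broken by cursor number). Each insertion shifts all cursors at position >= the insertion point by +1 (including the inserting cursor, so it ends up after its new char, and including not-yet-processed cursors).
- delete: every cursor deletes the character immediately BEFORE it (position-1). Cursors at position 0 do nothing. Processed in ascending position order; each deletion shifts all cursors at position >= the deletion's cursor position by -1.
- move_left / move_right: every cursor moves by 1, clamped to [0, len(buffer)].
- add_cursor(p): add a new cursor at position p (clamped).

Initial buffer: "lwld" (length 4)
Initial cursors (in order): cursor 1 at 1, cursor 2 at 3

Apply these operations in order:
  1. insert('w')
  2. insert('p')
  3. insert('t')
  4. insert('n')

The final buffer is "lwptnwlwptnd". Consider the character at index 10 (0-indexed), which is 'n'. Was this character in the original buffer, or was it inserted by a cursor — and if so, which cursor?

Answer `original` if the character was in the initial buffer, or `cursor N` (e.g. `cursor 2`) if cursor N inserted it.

Answer: cursor 2

Derivation:
After op 1 (insert('w')): buffer="lwwlwd" (len 6), cursors c1@2 c2@5, authorship .1..2.
After op 2 (insert('p')): buffer="lwpwlwpd" (len 8), cursors c1@3 c2@7, authorship .11..22.
After op 3 (insert('t')): buffer="lwptwlwptd" (len 10), cursors c1@4 c2@9, authorship .111..222.
After op 4 (insert('n')): buffer="lwptnwlwptnd" (len 12), cursors c1@5 c2@11, authorship .1111..2222.
Authorship (.=original, N=cursor N): . 1 1 1 1 . . 2 2 2 2 .
Index 10: author = 2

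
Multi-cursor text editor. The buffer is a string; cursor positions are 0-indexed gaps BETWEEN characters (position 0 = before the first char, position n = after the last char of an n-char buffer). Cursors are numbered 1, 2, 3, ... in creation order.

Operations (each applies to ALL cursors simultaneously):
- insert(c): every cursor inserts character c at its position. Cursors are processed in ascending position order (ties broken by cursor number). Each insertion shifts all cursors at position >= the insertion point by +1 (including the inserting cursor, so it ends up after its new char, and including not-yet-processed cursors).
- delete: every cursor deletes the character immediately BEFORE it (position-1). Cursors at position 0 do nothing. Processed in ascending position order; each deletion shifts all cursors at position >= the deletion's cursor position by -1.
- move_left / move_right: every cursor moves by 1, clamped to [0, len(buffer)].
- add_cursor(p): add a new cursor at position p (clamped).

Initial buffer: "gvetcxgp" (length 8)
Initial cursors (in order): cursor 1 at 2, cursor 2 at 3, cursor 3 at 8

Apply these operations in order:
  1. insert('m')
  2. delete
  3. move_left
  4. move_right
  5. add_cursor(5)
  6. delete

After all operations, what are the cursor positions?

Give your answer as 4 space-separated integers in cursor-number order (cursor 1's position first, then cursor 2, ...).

Answer: 1 1 4 2

Derivation:
After op 1 (insert('m')): buffer="gvmemtcxgpm" (len 11), cursors c1@3 c2@5 c3@11, authorship ..1.2.....3
After op 2 (delete): buffer="gvetcxgp" (len 8), cursors c1@2 c2@3 c3@8, authorship ........
After op 3 (move_left): buffer="gvetcxgp" (len 8), cursors c1@1 c2@2 c3@7, authorship ........
After op 4 (move_right): buffer="gvetcxgp" (len 8), cursors c1@2 c2@3 c3@8, authorship ........
After op 5 (add_cursor(5)): buffer="gvetcxgp" (len 8), cursors c1@2 c2@3 c4@5 c3@8, authorship ........
After op 6 (delete): buffer="gtxg" (len 4), cursors c1@1 c2@1 c4@2 c3@4, authorship ....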